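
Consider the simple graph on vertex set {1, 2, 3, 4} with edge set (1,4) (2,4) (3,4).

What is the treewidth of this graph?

A width-1 tree decomposition is:
Bags: B1 = {3, 4}  B2 = {2, 4}  B3 = {1, 4}
Tree: B1–B2, B2–B3
Every bag has size at most 2, so the width is 2 − 1 = 1 and tw(G) ≤ 1. Any graph with an edge has treewidth ≥ 1, and G has the edge 4–3. Hence tw(G) = 1 exactly.

1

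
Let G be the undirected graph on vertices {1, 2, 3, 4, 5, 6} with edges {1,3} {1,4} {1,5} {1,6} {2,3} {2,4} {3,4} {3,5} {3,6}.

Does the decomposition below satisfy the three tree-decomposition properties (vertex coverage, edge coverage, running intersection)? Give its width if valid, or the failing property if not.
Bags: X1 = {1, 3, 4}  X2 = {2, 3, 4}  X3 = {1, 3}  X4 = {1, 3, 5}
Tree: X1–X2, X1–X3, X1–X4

A tree decomposition must satisfy three properties: every vertex lies in some bag; for every edge, both endpoints lie together in some bag; and for every vertex, the bags containing it form a connected subtree. Here vertex 6 appears in no bag, so the decomposition is invalid.

No — vertex 6 appears in no bag.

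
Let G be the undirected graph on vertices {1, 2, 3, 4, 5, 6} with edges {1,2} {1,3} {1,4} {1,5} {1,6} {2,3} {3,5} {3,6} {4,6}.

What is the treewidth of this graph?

A width-2 tree decomposition is:
Bags: B1 = {1, 3, 6}  B2 = {1, 4, 6}  B3 = {1, 2, 3}  B4 = {1, 3, 5}
Tree: B1–B2, B1–B3, B1–B4
Each bag holds 3 vertices, so the decomposition has width 2, which upper-bounds the treewidth. On the other hand G contains the 3-clique {1, 2, 3}. A clique must lie in a single bag of any decomposition, so no decomposition can have width below 2. Combining the bounds, tw(G) = 2.

2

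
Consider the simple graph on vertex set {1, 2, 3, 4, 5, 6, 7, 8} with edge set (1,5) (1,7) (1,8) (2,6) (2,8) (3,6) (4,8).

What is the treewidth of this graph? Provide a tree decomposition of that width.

Treewidth 1.
One such decomposition:
Bags: B1 = {2, 8}  B2 = {1, 8}  B3 = {2, 6}  B4 = {3, 6}  B5 = {4, 8}  B6 = {1, 7}  B7 = {1, 5}
Tree: B1–B2, B1–B3, B3–B4, B2–B5, B2–B6, B2–B7

Every bag has size at most 2, so the width is 2 − 1 = 1 and tw(G) ≤ 1. Any graph with an edge has treewidth ≥ 1, and G has the edge 8–2. The upper and lower bounds meet at 1, so that is the treewidth.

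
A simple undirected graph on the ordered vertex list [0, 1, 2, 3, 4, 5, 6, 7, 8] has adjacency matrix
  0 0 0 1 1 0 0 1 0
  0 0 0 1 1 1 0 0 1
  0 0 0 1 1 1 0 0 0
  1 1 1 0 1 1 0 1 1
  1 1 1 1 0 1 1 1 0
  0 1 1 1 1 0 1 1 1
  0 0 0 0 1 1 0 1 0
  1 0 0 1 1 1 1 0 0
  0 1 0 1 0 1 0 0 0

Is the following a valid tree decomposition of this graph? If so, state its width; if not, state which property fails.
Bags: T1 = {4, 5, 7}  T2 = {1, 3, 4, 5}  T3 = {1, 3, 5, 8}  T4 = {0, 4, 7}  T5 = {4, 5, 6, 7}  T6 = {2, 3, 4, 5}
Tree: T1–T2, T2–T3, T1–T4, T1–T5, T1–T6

No — edge (3,7) lies in no bag.

A tree decomposition must satisfy three properties: every vertex lies in some bag; for every edge, both endpoints lie together in some bag; and for every vertex, the bags containing it form a connected subtree. Here edge (3,7) lies in no bag, so the decomposition is invalid.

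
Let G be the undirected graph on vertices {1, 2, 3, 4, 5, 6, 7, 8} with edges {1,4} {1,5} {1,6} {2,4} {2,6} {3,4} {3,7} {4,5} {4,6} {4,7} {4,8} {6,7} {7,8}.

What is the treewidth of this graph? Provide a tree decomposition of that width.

Treewidth 2.
One optimal decomposition is:
Bags: B1 = {4, 7, 8}  B2 = {3, 4, 7}  B3 = {4, 6, 7}  B4 = {2, 4, 6}  B5 = {1, 4, 6}  B6 = {1, 4, 5}
Tree: B1–B2, B2–B3, B3–B4, B4–B5, B5–B6

The largest bag has 3 vertices, giving width 2; this decomposition certifies tw(G) ≤ 2. Conversely, {4, 7, 8} is a clique of size 3, and the vertices of any clique must share a bag in every tree decomposition; so some bag has ≥ 3 vertices and tw(G) ≥ 2. The upper and lower bounds meet at 2, so that is the treewidth.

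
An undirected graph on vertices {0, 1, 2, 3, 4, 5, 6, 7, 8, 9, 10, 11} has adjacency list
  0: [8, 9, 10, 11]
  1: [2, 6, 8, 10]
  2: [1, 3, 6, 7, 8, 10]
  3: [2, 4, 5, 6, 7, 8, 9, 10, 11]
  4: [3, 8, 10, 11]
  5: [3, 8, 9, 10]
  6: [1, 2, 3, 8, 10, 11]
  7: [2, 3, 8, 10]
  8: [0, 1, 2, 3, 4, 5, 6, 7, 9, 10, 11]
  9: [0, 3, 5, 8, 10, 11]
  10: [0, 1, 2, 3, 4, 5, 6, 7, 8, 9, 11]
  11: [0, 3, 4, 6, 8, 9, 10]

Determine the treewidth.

A width-4 tree decomposition is:
Bags: B1 = {3, 6, 8, 10, 11}  B2 = {3, 4, 8, 10, 11}  B3 = {2, 3, 6, 8, 10}  B4 = {2, 3, 7, 8, 10}  B5 = {3, 8, 9, 10, 11}  B6 = {0, 8, 9, 10, 11}  B7 = {3, 5, 8, 9, 10}  B8 = {1, 2, 6, 8, 10}
Tree: B1–B2, B1–B3, B3–B4, B2–B5, B5–B6, B5–B7, B3–B8
Every bag has size at most 5, so the width is 5 − 1 = 4 and tw(G) ≤ 4. For the lower bound, the 5 vertices {0, 8, 9, 10, 11} are pairwise adjacent, and any tree decomposition puts a clique entirely inside one bag — forcing width ≥ 4. Combining the bounds, tw(G) = 4.

4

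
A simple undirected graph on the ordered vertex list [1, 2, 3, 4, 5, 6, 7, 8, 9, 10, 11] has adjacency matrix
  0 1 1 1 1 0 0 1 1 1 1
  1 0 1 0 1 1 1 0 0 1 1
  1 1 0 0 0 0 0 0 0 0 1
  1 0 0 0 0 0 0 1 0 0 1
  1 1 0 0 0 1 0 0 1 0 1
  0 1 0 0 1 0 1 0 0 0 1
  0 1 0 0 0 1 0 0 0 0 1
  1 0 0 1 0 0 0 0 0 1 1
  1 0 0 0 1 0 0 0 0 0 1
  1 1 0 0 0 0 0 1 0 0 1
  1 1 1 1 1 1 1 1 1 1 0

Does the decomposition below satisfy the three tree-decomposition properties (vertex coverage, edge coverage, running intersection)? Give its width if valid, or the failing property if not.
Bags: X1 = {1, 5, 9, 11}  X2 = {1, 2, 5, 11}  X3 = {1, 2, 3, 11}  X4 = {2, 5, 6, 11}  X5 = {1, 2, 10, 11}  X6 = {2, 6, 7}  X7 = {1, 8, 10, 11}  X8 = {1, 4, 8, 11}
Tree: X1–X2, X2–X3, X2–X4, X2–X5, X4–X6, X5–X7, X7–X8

A tree decomposition must satisfy three properties: every vertex lies in some bag; for every edge, both endpoints lie together in some bag; and for every vertex, the bags containing it form a connected subtree. Here edge (11,7) lies in no bag, so the decomposition is invalid.

No — edge (11,7) lies in no bag.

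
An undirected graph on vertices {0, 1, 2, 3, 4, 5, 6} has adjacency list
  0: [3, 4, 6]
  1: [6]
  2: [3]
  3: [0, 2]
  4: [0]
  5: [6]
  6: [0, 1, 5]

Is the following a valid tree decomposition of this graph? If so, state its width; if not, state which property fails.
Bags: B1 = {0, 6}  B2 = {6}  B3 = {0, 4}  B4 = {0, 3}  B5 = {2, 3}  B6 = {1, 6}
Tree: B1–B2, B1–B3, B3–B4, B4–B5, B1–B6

A tree decomposition must satisfy three properties: every vertex lies in some bag; for every edge, both endpoints lie together in some bag; and for every vertex, the bags containing it form a connected subtree. Here vertex 5 appears in no bag, so the decomposition is invalid.

No — vertex 5 appears in no bag.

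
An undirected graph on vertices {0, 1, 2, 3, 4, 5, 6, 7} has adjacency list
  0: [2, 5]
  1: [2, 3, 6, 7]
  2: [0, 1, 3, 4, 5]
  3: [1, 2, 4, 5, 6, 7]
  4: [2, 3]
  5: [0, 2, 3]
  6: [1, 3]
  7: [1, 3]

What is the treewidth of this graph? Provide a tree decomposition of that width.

Treewidth 2.
One optimal decomposition is:
Bags: B1 = {2, 3, 4}  B2 = {1, 2, 3}  B3 = {1, 3, 7}  B4 = {1, 3, 6}  B5 = {2, 3, 5}  B6 = {0, 2, 5}
Tree: B1–B2, B2–B3, B3–B4, B2–B5, B5–B6

Every bag has size at most 3, so the width is 3 − 1 = 2 and tw(G) ≤ 2. Conversely, {0, 2, 5} is a clique of size 3, and the vertices of any clique must share a bag in every tree decomposition; so some bag has ≥ 3 vertices and tw(G) ≥ 2. The upper and lower bounds meet at 2, so that is the treewidth.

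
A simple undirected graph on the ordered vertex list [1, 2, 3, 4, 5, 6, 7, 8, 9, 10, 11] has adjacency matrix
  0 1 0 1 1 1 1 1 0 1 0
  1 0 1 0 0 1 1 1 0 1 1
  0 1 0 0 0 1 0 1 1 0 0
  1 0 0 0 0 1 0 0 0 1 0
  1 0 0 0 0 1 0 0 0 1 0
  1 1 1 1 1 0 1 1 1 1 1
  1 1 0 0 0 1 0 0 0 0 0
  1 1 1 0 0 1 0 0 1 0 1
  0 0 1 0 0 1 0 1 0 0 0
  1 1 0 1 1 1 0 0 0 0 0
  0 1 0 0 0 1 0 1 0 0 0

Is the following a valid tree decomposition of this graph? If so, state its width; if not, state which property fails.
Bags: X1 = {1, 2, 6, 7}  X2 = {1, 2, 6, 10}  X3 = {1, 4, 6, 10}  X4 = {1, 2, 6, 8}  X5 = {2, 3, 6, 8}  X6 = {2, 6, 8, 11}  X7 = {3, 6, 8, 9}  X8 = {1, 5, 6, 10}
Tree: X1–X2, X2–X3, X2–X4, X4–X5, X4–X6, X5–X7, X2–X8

Checking the three conditions: (i) the bags cover all of {1, 2, 3, 4, 5, 6, 7, 8, 9, 10, 11}; (ii) for each edge, some bag contains both endpoints; (iii) the bags containing any fixed vertex form a subtree. All hold, so the decomposition is valid with width 4 − 1 = 3.

Yes; width 3.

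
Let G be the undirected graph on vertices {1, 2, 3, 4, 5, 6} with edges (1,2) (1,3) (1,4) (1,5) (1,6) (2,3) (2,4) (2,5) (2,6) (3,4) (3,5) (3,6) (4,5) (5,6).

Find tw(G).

4

A width-4 tree decomposition is:
Bags: B1 = {1, 2, 3, 4, 5}  B2 = {1, 2, 3, 5, 6}
Tree: B1–B2
Every bag has size at most 5, so the width is 5 − 1 = 4 and tw(G) ≤ 4. Conversely, {1, 2, 3, 4, 5} is a clique of size 5, and the vertices of any clique must share a bag in every tree decomposition; so some bag has ≥ 5 vertices and tw(G) ≥ 4. Hence tw(G) = 4 exactly.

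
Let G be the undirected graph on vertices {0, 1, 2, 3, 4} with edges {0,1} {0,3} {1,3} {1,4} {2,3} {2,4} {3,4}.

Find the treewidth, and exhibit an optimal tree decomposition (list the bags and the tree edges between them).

Treewidth 2.
One such decomposition:
Bags: B1 = {2, 3, 4}  B2 = {1, 3, 4}  B3 = {0, 1, 3}
Tree: B1–B2, B2–B3

The largest bag has 3 vertices, giving width 2; this decomposition certifies tw(G) ≤ 2. On the other hand G contains the 3-clique {0, 1, 3}. A clique must lie in a single bag of any decomposition, so no decomposition can have width below 2. The upper and lower bounds meet at 2, so that is the treewidth.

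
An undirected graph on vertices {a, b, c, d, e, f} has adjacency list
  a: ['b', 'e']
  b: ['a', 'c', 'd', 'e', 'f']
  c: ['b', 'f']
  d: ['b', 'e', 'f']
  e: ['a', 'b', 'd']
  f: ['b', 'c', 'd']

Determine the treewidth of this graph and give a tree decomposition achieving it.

Treewidth 2.
One such decomposition:
Bags: B1 = {a, b, e}  B2 = {b, d, e}  B3 = {b, d, f}  B4 = {b, c, f}
Tree: B1–B2, B2–B3, B3–B4

Each bag holds 3 vertices, so the decomposition has width 2, which upper-bounds the treewidth. Conversely, {b, d, e} is a clique of size 3, and the vertices of any clique must share a bag in every tree decomposition; so some bag has ≥ 3 vertices and tw(G) ≥ 2. The upper and lower bounds meet at 2, so that is the treewidth.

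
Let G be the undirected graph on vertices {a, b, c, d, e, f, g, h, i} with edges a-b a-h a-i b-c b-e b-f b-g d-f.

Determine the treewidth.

A width-1 tree decomposition is:
Bags: B1 = {b, e}  B2 = {b, g}  B3 = {b, c}  B4 = {a, b}  B5 = {b, f}  B6 = {a, h}  B7 = {a, i}  B8 = {d, f}
Tree: B1–B2, B1–B3, B1–B4, B2–B5, B4–B6, B6–B7, B5–B8
The largest bag has 2 vertices, giving width 1; this decomposition certifies tw(G) ≤ 1. Any graph with an edge has treewidth ≥ 1, and G has the edge e–b. The upper and lower bounds meet at 1, so that is the treewidth.

1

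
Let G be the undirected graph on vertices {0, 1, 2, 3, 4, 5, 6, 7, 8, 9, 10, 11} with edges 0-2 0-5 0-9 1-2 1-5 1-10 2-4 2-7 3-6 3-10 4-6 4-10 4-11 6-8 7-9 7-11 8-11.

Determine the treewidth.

A width-3 tree decomposition is:
Bags: B1 = {0, 1, 5, 9}  B2 = {0, 1, 2, 9}  B3 = {1, 2, 7, 9}  B4 = {1, 2, 7, 10}  B5 = {2, 4, 7, 10}  B6 = {4, 7, 10, 11}  B7 = {3, 4, 10, 11}  B8 = {3, 4, 6, 11}  B9 = {3, 6, 8, 11}
Tree: B1–B2, B2–B3, B3–B4, B4–B5, B5–B6, B6–B7, B7–B8, B8–B9
Each bag holds 4 vertices, so the decomposition has width 3, which upper-bounds the treewidth. For the lower bound: the 4 vertex sets {0,5,9}, {1}, {2}, {4,7,10,11} are disjoint, each induces a connected subgraph, and every pair is joined by at least one edge of G. Contracting each set to a single vertex therefore yields K_{4} as a minor, and since treewidth is minor-monotone, tw(G) ≥ tw(K_{4}) = 3. The upper and lower bounds meet at 3, so that is the treewidth.

3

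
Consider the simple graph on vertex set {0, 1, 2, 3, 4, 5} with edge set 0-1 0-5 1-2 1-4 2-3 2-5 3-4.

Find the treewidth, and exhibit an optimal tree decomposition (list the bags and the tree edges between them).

The largest bag has 3 vertices, giving width 2; this decomposition certifies tw(G) ≤ 2. For the lower bound, G contains the cycle 0–5–2–1–0, so G is not a forest; only forests have treewidth ≤ 1, hence tw(G) ≥ 2. The upper and lower bounds meet at 2, so that is the treewidth.

Treewidth 2.
Bags: B1 = {0, 1, 5}  B2 = {1, 2, 5}  B3 = {1, 2, 4}  B4 = {2, 3, 4}
Tree: B1–B2, B2–B3, B3–B4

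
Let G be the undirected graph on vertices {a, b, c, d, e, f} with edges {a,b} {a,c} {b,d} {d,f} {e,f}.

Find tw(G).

1

A width-1 tree decomposition is:
Bags: B1 = {a, c}  B2 = {a, b}  B3 = {b, d}  B4 = {d, f}  B5 = {e, f}
Tree: B1–B2, B2–B3, B3–B4, B4–B5
The largest bag has 2 vertices, giving width 1; this decomposition certifies tw(G) ≤ 1. Any graph with an edge has treewidth ≥ 1, and G has the edge c–a. Combining the bounds, tw(G) = 1.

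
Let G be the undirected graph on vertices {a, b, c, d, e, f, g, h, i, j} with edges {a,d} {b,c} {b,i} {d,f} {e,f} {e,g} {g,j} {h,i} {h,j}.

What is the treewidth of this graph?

A width-1 tree decomposition is:
Bags: B1 = {a, d}  B2 = {d, f}  B3 = {e, f}  B4 = {e, g}  B5 = {g, j}  B6 = {h, j}  B7 = {h, i}  B8 = {b, i}  B9 = {b, c}
Tree: B1–B2, B2–B3, B3–B4, B4–B5, B5–B6, B6–B7, B7–B8, B8–B9
Each bag holds 2 vertices, so the decomposition has width 1, which upper-bounds the treewidth. Since G has at least one edge (e.g. a–d), it is not an edgeless graph, so tw(G) ≥ 1. Therefore the treewidth is 1.

1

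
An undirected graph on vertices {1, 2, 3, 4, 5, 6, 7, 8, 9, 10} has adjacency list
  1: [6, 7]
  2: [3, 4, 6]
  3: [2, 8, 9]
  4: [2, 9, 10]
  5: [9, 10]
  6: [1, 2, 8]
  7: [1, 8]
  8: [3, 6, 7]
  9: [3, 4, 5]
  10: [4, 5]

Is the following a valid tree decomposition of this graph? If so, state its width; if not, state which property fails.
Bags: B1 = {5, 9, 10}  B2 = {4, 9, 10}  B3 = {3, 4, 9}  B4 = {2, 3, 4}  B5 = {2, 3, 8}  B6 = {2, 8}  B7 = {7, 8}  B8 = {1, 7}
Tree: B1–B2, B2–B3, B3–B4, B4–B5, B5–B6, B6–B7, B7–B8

No — vertex 6 appears in no bag.

A tree decomposition must satisfy three properties: every vertex lies in some bag; for every edge, both endpoints lie together in some bag; and for every vertex, the bags containing it form a connected subtree. Here vertex 6 appears in no bag, so the decomposition is invalid.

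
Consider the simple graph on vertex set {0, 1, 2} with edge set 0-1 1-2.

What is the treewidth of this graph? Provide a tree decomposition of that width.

Treewidth 1.
One optimal decomposition is:
Bags: B1 = {0, 1}  B2 = {1, 2}
Tree: B1–B2

Every bag has size at most 2, so the width is 2 − 1 = 1 and tw(G) ≤ 1. G has an edge, so its treewidth is at least 1. The upper and lower bounds meet at 1, so that is the treewidth.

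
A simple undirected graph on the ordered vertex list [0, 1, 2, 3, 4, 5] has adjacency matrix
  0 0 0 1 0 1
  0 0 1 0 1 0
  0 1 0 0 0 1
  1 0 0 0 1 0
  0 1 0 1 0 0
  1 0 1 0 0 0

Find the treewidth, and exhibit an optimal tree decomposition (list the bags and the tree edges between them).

Treewidth 2.
One such decomposition:
Bags: B1 = {1, 2, 4}  B2 = {2, 3, 4}  B3 = {0, 2, 3}  B4 = {0, 2, 5}
Tree: B1–B2, B2–B3, B3–B4

Each bag holds 3 vertices, so the decomposition has width 2, which upper-bounds the treewidth. For the lower bound, G contains the cycle 2–1–4–3–0–5–2, so G is not a forest; only forests have treewidth ≤ 1, hence tw(G) ≥ 2. Therefore the treewidth is 2.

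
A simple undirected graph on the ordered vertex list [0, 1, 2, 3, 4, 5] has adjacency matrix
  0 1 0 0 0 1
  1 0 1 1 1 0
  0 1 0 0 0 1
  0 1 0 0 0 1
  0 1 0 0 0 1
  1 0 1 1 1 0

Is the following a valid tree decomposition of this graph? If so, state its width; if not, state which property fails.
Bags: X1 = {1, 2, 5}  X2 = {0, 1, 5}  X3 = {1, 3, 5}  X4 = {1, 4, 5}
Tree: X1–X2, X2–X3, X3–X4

Yes; width 2.

Vertex coverage: the bags together contain {0, 1, 2, 3, 4, 5}, the full vertex set. Edge coverage: each edge of G has both endpoints in at least one bag. Running intersection: for every vertex, the bags containing it form a connected subtree. All three properties hold, so this is a valid tree decomposition of width max|bag| − 1 = 2, and hence tw(G) ≤ 2.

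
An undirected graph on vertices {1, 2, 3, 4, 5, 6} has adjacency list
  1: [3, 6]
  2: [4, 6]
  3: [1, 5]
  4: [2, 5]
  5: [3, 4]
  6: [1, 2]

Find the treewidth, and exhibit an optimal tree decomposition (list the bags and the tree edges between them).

Treewidth 2.
Bags: B1 = {1, 2, 6}  B2 = {1, 2, 3}  B3 = {2, 3, 5}  B4 = {2, 4, 5}
Tree: B1–B2, B2–B3, B3–B4

The largest bag has 3 vertices, giving width 2; this decomposition certifies tw(G) ≤ 2. For the lower bound, G contains the cycle 2–6–1–3–5–4–2, so G is not a forest; only forests have treewidth ≤ 1, hence tw(G) ≥ 2. Combining the bounds, tw(G) = 2.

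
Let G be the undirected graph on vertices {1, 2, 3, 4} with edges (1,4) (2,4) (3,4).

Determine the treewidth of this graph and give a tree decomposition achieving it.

Treewidth 1.
Bags: B1 = {2, 4}  B2 = {1, 4}  B3 = {3, 4}
Tree: B1–B2, B1–B3

Every bag has size at most 2, so the width is 2 − 1 = 1 and tw(G) ≤ 1. G has an edge, so its treewidth is at least 1. The upper and lower bounds meet at 1, so that is the treewidth.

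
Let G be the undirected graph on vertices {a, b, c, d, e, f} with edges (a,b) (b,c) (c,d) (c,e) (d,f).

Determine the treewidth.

1

A width-1 tree decomposition is:
Bags: B1 = {b, c}  B2 = {c, d}  B3 = {c, e}  B4 = {d, f}  B5 = {a, b}
Tree: B1–B2, B2–B3, B2–B4, B1–B5
Each bag holds 2 vertices, so the decomposition has width 1, which upper-bounds the treewidth. G has an edge, so its treewidth is at least 1. Therefore the treewidth is 1.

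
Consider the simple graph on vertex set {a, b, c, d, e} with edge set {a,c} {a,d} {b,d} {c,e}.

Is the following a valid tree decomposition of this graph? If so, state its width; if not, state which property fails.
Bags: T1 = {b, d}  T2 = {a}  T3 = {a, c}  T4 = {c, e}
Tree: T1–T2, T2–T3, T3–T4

No — edge (d,a) lies in no bag.

A tree decomposition must satisfy three properties: every vertex lies in some bag; for every edge, both endpoints lie together in some bag; and for every vertex, the bags containing it form a connected subtree. Here edge (d,a) lies in no bag, so the decomposition is invalid.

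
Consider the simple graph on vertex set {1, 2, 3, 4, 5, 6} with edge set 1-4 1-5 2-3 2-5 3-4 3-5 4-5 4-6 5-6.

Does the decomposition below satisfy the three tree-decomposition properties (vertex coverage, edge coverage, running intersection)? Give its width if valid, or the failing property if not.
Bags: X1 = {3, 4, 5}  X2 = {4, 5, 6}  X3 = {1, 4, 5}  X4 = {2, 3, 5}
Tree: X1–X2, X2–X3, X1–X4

Yes; width 2.

Vertex coverage: the bags together contain {1, 2, 3, 4, 5, 6}, the full vertex set. Edge coverage: each edge of G has both endpoints in at least one bag. Running intersection: for every vertex, the bags containing it form a connected subtree. All three properties hold, so this is a valid tree decomposition of width max|bag| − 1 = 2, and hence tw(G) ≤ 2.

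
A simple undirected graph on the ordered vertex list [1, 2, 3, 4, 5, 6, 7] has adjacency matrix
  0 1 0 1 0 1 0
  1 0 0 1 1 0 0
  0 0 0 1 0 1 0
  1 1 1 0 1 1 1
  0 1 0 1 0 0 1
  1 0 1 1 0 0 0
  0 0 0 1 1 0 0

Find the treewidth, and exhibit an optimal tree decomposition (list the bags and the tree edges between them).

Treewidth 2.
One optimal decomposition is:
Bags: B1 = {1, 2, 4}  B2 = {2, 4, 5}  B3 = {1, 4, 6}  B4 = {4, 5, 7}  B5 = {3, 4, 6}
Tree: B1–B2, B1–B3, B2–B4, B3–B5

Each bag holds 3 vertices, so the decomposition has width 2, which upper-bounds the treewidth. For the lower bound, the 3 vertices {1, 2, 4} are pairwise adjacent, and any tree decomposition puts a clique entirely inside one bag — forcing width ≥ 2. Hence tw(G) = 2 exactly.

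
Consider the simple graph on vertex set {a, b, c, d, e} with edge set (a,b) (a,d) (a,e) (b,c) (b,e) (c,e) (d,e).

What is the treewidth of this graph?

2

A width-2 tree decomposition is:
Bags: B1 = {a, b, e}  B2 = {b, c, e}  B3 = {a, d, e}
Tree: B1–B2, B1–B3
Each bag holds 3 vertices, so the decomposition has width 2, which upper-bounds the treewidth. For the lower bound, the 3 vertices {b, c, e} are pairwise adjacent, and any tree decomposition puts a clique entirely inside one bag — forcing width ≥ 2. Therefore the treewidth is 2.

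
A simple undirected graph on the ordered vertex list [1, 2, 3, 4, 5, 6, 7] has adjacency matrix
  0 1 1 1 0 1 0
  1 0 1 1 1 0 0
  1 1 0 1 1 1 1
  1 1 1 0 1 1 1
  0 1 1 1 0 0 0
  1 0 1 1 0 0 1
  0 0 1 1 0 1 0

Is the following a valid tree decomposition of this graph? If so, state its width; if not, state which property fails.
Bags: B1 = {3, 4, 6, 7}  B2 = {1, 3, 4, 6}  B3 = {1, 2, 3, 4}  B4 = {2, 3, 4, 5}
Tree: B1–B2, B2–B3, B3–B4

Vertex coverage: the bags together contain {1, 2, 3, 4, 5, 6, 7}, the full vertex set. Edge coverage: each edge of G has both endpoints in at least one bag. Running intersection: for every vertex, the bags containing it form a connected subtree. All three properties hold, so this is a valid tree decomposition of width max|bag| − 1 = 3, and hence tw(G) ≤ 3.

Yes; width 3.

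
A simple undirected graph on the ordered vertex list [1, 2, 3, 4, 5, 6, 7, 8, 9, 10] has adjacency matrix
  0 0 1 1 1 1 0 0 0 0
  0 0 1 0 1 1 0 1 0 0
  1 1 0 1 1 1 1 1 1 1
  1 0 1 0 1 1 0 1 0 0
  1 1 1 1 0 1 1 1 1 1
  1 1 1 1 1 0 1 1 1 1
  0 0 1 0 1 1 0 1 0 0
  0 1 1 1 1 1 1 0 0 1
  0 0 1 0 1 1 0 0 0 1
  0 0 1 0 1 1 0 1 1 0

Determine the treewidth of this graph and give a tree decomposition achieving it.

Each bag holds 5 vertices, so the decomposition has width 4, which upper-bounds the treewidth. On the other hand G contains the 5-clique {2, 3, 5, 6, 8}. A clique must lie in a single bag of any decomposition, so no decomposition can have width below 4. Hence tw(G) = 4 exactly.

Treewidth 4.
One optimal decomposition is:
Bags: B1 = {2, 3, 5, 6, 8}  B2 = {3, 5, 6, 8, 10}  B3 = {3, 5, 6, 9, 10}  B4 = {3, 4, 5, 6, 8}  B5 = {3, 5, 6, 7, 8}  B6 = {1, 3, 4, 5, 6}
Tree: B1–B2, B2–B3, B2–B4, B2–B5, B4–B6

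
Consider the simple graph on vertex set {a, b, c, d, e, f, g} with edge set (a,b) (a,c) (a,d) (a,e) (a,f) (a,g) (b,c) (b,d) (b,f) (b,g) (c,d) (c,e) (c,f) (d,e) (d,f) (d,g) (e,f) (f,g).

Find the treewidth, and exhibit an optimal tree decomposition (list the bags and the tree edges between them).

The largest bag has 5 vertices, giving width 4; this decomposition certifies tw(G) ≤ 4. On the other hand G contains the 5-clique {a, b, d, f, g}. A clique must lie in a single bag of any decomposition, so no decomposition can have width below 4. Combining the bounds, tw(G) = 4.

Treewidth 4.
Bags: B1 = {a, c, d, e, f}  B2 = {a, b, c, d, f}  B3 = {a, b, d, f, g}
Tree: B1–B2, B2–B3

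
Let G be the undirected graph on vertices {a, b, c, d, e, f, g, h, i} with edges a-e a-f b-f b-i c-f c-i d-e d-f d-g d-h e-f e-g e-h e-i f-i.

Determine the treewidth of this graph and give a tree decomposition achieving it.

Treewidth 2.
One optimal decomposition is:
Bags: B1 = {d, e, g}  B2 = {d, e, f}  B3 = {e, f, i}  B4 = {d, e, h}  B5 = {b, f, i}  B6 = {c, f, i}  B7 = {a, e, f}
Tree: B1–B2, B2–B3, B2–B4, B3–B5, B3–B6, B3–B7

Each bag holds 3 vertices, so the decomposition has width 2, which upper-bounds the treewidth. On the other hand G contains the 3-clique {d, e, g}. A clique must lie in a single bag of any decomposition, so no decomposition can have width below 2. Combining the bounds, tw(G) = 2.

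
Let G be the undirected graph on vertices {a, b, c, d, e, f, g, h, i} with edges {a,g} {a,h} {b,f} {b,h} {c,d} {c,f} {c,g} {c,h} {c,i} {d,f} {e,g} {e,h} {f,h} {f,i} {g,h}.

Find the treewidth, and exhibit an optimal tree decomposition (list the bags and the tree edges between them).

Treewidth 2.
One such decomposition:
Bags: B1 = {c, f, h}  B2 = {c, d, f}  B3 = {c, g, h}  B4 = {c, f, i}  B5 = {e, g, h}  B6 = {b, f, h}  B7 = {a, g, h}
Tree: B1–B2, B1–B3, B2–B4, B3–B5, B1–B6, B5–B7

Each bag holds 3 vertices, so the decomposition has width 2, which upper-bounds the treewidth. On the other hand G contains the 3-clique {c, d, f}. A clique must lie in a single bag of any decomposition, so no decomposition can have width below 2. Hence tw(G) = 2 exactly.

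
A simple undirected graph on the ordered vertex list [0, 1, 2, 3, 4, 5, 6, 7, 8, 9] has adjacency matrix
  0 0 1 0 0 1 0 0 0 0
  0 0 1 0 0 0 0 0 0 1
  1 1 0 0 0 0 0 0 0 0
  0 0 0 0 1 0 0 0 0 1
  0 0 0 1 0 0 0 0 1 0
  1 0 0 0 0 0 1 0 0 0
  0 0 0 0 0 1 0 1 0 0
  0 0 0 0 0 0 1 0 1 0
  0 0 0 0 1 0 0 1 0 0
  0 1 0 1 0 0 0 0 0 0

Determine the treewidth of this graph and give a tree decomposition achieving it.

Each bag holds 3 vertices, so the decomposition has width 2, which upper-bounds the treewidth. The edges 6–7–8–4–3–9–1–2–0–5–6 form a cycle, so G is not a tree and its treewidth is at least 2. Hence tw(G) = 2 exactly.

Treewidth 2.
One such decomposition:
Bags: B1 = {6, 7, 8}  B2 = {4, 6, 8}  B3 = {3, 4, 6}  B4 = {3, 6, 9}  B5 = {1, 6, 9}  B6 = {1, 2, 6}  B7 = {0, 2, 6}  B8 = {0, 5, 6}
Tree: B1–B2, B2–B3, B3–B4, B4–B5, B5–B6, B6–B7, B7–B8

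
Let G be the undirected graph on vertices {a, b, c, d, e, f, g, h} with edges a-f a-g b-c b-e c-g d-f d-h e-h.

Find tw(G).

A width-2 tree decomposition is:
Bags: B1 = {d, f, h}  B2 = {e, f, h}  B3 = {b, e, f}  B4 = {b, c, f}  B5 = {c, f, g}  B6 = {a, f, g}
Tree: B1–B2, B2–B3, B3–B4, B4–B5, B5–B6
Each bag holds 3 vertices, so the decomposition has width 2, which upper-bounds the treewidth. Since f–d–h–e–b–c–g–a–f is a cycle in G, G is not acyclic. Forests are exactly the graphs of treewidth ≤ 1, so tw(G) ≥ 2. Therefore the treewidth is 2.

2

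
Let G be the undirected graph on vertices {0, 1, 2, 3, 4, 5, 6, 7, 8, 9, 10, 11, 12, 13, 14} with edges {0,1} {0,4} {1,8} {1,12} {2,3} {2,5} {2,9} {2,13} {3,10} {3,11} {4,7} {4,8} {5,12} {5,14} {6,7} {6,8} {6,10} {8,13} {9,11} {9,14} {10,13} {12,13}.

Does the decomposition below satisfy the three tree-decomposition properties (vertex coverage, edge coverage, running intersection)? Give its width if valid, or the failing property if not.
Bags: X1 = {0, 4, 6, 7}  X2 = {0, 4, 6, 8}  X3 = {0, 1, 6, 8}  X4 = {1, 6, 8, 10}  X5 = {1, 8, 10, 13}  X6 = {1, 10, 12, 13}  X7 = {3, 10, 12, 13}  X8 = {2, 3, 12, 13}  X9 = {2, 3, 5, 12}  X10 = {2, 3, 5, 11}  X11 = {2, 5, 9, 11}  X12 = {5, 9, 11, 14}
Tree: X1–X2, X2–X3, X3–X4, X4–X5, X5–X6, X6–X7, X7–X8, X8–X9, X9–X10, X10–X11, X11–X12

Yes; width 3.

Vertex coverage: the bags together contain {0, 1, 2, 3, 4, 5, 6, 7, 8, 9, 10, 11, 12, 13, 14}, the full vertex set. Edge coverage: each edge of G has both endpoints in at least one bag. Running intersection: for every vertex, the bags containing it form a connected subtree. All three properties hold, so this is a valid tree decomposition of width max|bag| − 1 = 3, and hence tw(G) ≤ 3.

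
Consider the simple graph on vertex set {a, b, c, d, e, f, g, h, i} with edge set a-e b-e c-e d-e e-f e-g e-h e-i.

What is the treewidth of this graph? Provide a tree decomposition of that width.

Treewidth 1.
One such decomposition:
Bags: B1 = {c, e}  B2 = {e, h}  B3 = {e, f}  B4 = {e, g}  B5 = {a, e}  B6 = {b, e}  B7 = {e, i}  B8 = {d, e}
Tree: B1–B2, B1–B3, B2–B4, B4–B5, B4–B6, B6–B7, B3–B8

Every bag has size at most 2, so the width is 2 − 1 = 1 and tw(G) ≤ 1. G has an edge, so its treewidth is at least 1. The upper and lower bounds meet at 1, so that is the treewidth.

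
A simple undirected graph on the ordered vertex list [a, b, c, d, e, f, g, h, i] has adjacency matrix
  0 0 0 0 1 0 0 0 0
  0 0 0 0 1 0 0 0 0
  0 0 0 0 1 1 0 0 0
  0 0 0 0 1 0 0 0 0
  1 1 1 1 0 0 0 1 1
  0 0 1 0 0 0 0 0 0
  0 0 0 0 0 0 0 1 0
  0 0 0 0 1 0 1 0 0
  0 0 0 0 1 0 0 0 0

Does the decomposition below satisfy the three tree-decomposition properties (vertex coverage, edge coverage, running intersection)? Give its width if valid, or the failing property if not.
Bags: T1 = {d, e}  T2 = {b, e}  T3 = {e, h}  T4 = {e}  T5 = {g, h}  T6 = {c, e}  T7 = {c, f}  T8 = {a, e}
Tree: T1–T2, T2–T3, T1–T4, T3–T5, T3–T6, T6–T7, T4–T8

A tree decomposition must satisfy three properties: every vertex lies in some bag; for every edge, both endpoints lie together in some bag; and for every vertex, the bags containing it form a connected subtree. Here vertex i appears in no bag, so the decomposition is invalid.

No — vertex i appears in no bag.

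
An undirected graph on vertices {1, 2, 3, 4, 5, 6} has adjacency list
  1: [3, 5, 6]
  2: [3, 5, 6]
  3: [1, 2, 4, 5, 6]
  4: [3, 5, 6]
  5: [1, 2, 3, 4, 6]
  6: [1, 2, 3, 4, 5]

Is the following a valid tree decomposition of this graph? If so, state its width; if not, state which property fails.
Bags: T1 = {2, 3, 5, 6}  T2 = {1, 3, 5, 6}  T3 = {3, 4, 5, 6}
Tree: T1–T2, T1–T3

Yes; width 3.

Vertex coverage: the bags together contain {1, 2, 3, 4, 5, 6}, the full vertex set. Edge coverage: each edge of G has both endpoints in at least one bag. Running intersection: for every vertex, the bags containing it form a connected subtree. All three properties hold, so this is a valid tree decomposition of width max|bag| − 1 = 3, and hence tw(G) ≤ 3.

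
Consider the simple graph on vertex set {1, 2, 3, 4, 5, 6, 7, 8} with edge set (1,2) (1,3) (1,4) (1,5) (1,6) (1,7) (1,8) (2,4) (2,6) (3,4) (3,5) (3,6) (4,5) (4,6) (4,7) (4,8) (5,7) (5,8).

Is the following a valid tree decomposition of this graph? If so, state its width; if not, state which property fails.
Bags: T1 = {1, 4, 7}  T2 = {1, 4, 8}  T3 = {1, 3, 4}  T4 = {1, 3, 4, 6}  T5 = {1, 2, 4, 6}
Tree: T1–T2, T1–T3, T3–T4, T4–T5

No — vertex 5 appears in no bag.

A tree decomposition must satisfy three properties: every vertex lies in some bag; for every edge, both endpoints lie together in some bag; and for every vertex, the bags containing it form a connected subtree. Here vertex 5 appears in no bag, so the decomposition is invalid.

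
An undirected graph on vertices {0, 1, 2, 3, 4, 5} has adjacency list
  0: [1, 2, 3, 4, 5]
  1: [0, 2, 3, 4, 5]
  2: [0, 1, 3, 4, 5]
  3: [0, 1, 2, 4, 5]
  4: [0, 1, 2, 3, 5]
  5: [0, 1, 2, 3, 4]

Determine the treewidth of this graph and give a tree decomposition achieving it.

A single bag containing all 6 vertices is trivially a valid decomposition of width 5. Conversely, {0, 1, 2, 3, 4, 5} is a clique of size 6, and the vertices of any clique must share a bag in every tree decomposition; so some bag has ≥ 6 vertices and tw(G) ≥ 5. Combining the bounds, tw(G) = 5.

Treewidth 5.
One optimal decomposition is:
Bags: B1 = {0, 1, 2, 3, 4, 5}
Tree: (single bag)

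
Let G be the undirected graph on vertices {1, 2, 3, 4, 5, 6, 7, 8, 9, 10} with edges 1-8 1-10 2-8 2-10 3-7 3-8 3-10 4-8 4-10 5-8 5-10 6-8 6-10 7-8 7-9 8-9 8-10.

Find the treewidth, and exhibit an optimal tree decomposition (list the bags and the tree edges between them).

Treewidth 2.
One such decomposition:
Bags: B1 = {5, 8, 10}  B2 = {3, 8, 10}  B3 = {3, 7, 8}  B4 = {2, 8, 10}  B5 = {6, 8, 10}  B6 = {4, 8, 10}  B7 = {1, 8, 10}  B8 = {7, 8, 9}
Tree: B1–B2, B2–B3, B1–B4, B1–B5, B5–B6, B2–B7, B3–B8

Each bag holds 3 vertices, so the decomposition has width 2, which upper-bounds the treewidth. For the lower bound, the 3 vertices {7, 8, 9} are pairwise adjacent, and any tree decomposition puts a clique entirely inside one bag — forcing width ≥ 2. Hence tw(G) = 2 exactly.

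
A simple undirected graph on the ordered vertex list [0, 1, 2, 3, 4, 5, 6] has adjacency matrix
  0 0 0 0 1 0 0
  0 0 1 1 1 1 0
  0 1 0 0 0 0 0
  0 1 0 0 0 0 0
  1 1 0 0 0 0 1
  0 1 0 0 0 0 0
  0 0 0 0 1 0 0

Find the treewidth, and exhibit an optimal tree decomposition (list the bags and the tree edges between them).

Treewidth 1.
Bags: B1 = {0, 4}  B2 = {4, 6}  B3 = {1, 4}  B4 = {1, 2}  B5 = {1, 5}  B6 = {1, 3}
Tree: B1–B2, B1–B3, B3–B4, B4–B5, B3–B6

Each bag holds 2 vertices, so the decomposition has width 1, which upper-bounds the treewidth. Any graph with an edge has treewidth ≥ 1, and G has the edge 0–4. Combining the bounds, tw(G) = 1.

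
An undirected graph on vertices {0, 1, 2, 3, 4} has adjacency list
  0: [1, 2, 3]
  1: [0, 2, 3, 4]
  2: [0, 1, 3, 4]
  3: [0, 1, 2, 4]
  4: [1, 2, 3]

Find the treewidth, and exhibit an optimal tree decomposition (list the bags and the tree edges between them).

Every bag has size at most 4, so the width is 4 − 1 = 3 and tw(G) ≤ 3. On the other hand G contains the 4-clique {0, 1, 2, 3}. A clique must lie in a single bag of any decomposition, so no decomposition can have width below 3. Hence tw(G) = 3 exactly.

Treewidth 3.
One optimal decomposition is:
Bags: B1 = {1, 2, 3, 4}  B2 = {0, 1, 2, 3}
Tree: B1–B2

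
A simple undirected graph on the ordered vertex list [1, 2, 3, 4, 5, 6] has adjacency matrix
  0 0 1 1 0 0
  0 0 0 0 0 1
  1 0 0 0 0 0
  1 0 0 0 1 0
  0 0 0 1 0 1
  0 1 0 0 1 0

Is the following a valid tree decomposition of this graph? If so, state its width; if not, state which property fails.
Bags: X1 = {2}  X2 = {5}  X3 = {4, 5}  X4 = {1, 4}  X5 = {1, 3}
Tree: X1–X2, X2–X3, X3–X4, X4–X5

No — vertex 6 appears in no bag.

A tree decomposition must satisfy three properties: every vertex lies in some bag; for every edge, both endpoints lie together in some bag; and for every vertex, the bags containing it form a connected subtree. Here vertex 6 appears in no bag, so the decomposition is invalid.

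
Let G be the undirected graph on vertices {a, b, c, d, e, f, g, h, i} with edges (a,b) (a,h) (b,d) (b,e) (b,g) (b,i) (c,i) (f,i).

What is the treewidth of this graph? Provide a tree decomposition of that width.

Every bag has size at most 2, so the width is 2 − 1 = 1 and tw(G) ≤ 1. Any graph with an edge has treewidth ≥ 1, and G has the edge b–g. Therefore the treewidth is 1.

Treewidth 1.
Bags: B1 = {b, g}  B2 = {a, b}  B3 = {b, i}  B4 = {b, d}  B5 = {a, h}  B6 = {b, e}  B7 = {f, i}  B8 = {c, i}
Tree: B1–B2, B1–B3, B2–B4, B2–B5, B4–B6, B3–B7, B7–B8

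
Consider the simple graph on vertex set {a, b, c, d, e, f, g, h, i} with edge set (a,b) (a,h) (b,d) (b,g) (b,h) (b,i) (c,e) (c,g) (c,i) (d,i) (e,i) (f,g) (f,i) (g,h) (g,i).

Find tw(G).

A width-2 tree decomposition is:
Bags: B1 = {c, g, i}  B2 = {b, g, i}  B3 = {b, g, h}  B4 = {c, e, i}  B5 = {b, d, i}  B6 = {f, g, i}  B7 = {a, b, h}
Tree: B1–B2, B2–B3, B1–B4, B2–B5, B1–B6, B3–B7
Each bag holds 3 vertices, so the decomposition has width 2, which upper-bounds the treewidth. For the lower bound, the 3 vertices {b, g, h} are pairwise adjacent, and any tree decomposition puts a clique entirely inside one bag — forcing width ≥ 2. Therefore the treewidth is 2.

2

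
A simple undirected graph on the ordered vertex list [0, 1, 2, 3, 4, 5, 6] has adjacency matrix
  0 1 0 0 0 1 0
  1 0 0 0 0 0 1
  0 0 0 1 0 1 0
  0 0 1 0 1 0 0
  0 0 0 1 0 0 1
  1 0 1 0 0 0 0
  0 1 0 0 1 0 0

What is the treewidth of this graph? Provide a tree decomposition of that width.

The largest bag has 3 vertices, giving width 2; this decomposition certifies tw(G) ≤ 2. For the lower bound, G contains the cycle 2–5–0–1–6–4–3–2, so G is not a forest; only forests have treewidth ≤ 1, hence tw(G) ≥ 2. Hence tw(G) = 2 exactly.

Treewidth 2.
One such decomposition:
Bags: B1 = {0, 2, 5}  B2 = {0, 1, 2}  B3 = {1, 2, 6}  B4 = {2, 4, 6}  B5 = {2, 3, 4}
Tree: B1–B2, B2–B3, B3–B4, B4–B5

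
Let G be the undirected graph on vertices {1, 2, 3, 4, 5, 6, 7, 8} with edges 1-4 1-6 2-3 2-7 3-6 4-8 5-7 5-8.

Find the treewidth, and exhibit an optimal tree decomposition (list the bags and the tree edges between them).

Treewidth 2.
One such decomposition:
Bags: B1 = {2, 5, 7}  B2 = {2, 3, 5}  B3 = {3, 5, 6}  B4 = {1, 5, 6}  B5 = {1, 4, 5}  B6 = {4, 5, 8}
Tree: B1–B2, B2–B3, B3–B4, B4–B5, B5–B6

Every bag has size at most 3, so the width is 3 − 1 = 2 and tw(G) ≤ 2. The edges 5–7–2–3–6–1–4–8–5 form a cycle, so G is not a tree and its treewidth is at least 2. Combining the bounds, tw(G) = 2.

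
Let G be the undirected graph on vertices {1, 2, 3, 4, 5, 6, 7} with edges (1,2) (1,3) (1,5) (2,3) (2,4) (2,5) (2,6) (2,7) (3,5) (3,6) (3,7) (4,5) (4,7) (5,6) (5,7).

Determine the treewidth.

A width-3 tree decomposition is:
Bags: B1 = {2, 3, 5, 7}  B2 = {2, 3, 5, 6}  B3 = {2, 4, 5, 7}  B4 = {1, 2, 3, 5}
Tree: B1–B2, B1–B3, B2–B4
Each bag holds 4 vertices, so the decomposition has width 3, which upper-bounds the treewidth. On the other hand G contains the 4-clique {1, 2, 3, 5}. A clique must lie in a single bag of any decomposition, so no decomposition can have width below 3. Hence tw(G) = 3 exactly.

3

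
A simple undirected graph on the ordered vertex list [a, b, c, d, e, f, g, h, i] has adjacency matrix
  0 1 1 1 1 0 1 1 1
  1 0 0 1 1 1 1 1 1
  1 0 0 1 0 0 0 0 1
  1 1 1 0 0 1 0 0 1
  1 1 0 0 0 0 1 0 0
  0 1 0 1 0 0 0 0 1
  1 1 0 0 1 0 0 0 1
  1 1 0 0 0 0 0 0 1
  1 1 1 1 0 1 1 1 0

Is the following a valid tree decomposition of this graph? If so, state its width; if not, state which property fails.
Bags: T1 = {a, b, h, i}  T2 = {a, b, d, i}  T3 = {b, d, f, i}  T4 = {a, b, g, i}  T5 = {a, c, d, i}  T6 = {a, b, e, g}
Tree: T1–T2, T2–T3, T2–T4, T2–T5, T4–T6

Vertex coverage: the bags together contain {a, b, c, d, e, f, g, h, i}, the full vertex set. Edge coverage: each edge of G has both endpoints in at least one bag. Running intersection: for every vertex, the bags containing it form a connected subtree. All three properties hold, so this is a valid tree decomposition of width max|bag| − 1 = 3, and hence tw(G) ≤ 3.

Yes; width 3.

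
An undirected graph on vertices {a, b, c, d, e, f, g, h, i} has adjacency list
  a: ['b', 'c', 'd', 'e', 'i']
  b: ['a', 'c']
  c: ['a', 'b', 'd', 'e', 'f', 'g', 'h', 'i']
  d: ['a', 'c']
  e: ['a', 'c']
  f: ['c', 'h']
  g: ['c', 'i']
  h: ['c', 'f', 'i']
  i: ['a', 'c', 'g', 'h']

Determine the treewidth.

A width-2 tree decomposition is:
Bags: B1 = {a, c, d}  B2 = {a, c, i}  B3 = {a, c, e}  B4 = {a, b, c}  B5 = {c, h, i}  B6 = {c, f, h}  B7 = {c, g, i}
Tree: B1–B2, B2–B3, B2–B4, B2–B5, B5–B6, B5–B7
Every bag has size at most 3, so the width is 3 − 1 = 2 and tw(G) ≤ 2. Conversely, {c, g, i} is a clique of size 3, and the vertices of any clique must share a bag in every tree decomposition; so some bag has ≥ 3 vertices and tw(G) ≥ 2. The upper and lower bounds meet at 2, so that is the treewidth.

2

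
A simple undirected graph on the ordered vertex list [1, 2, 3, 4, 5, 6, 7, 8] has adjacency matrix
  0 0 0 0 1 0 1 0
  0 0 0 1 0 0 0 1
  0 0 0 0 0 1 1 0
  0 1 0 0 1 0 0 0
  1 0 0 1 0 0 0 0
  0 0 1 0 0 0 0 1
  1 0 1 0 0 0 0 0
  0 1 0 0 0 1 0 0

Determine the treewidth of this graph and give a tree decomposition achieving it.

The largest bag has 3 vertices, giving width 2; this decomposition certifies tw(G) ≤ 2. Since 7–3–6–8–2–4–5–1–7 is a cycle in G, G is not acyclic. Forests are exactly the graphs of treewidth ≤ 1, so tw(G) ≥ 2. Hence tw(G) = 2 exactly.

Treewidth 2.
Bags: B1 = {3, 6, 7}  B2 = {6, 7, 8}  B3 = {2, 7, 8}  B4 = {2, 4, 7}  B5 = {4, 5, 7}  B6 = {1, 5, 7}
Tree: B1–B2, B2–B3, B3–B4, B4–B5, B5–B6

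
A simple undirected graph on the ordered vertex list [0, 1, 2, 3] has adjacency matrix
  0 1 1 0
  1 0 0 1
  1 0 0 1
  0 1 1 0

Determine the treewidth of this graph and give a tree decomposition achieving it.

Every bag has size at most 3, so the width is 3 − 1 = 2 and tw(G) ≤ 2. Since 3–1–0–2–3 is a cycle in G, G is not acyclic. Forests are exactly the graphs of treewidth ≤ 1, so tw(G) ≥ 2. Hence tw(G) = 2 exactly.

Treewidth 2.
Bags: B1 = {0, 1, 3}  B2 = {0, 2, 3}
Tree: B1–B2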